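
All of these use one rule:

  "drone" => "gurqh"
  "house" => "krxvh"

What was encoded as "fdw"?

cat

Compare letters: d→g is +3, r→u is +3, o→r is +3 — a constant shift. It's a constant shift of +3 (ROT3).
Decoding fdw: f−3=c, d−3=a, w−3=t.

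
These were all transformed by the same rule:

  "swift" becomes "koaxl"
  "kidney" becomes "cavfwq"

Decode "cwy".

keg

Each letter is shifted forward by 18 in the alphabet (a Caesar shift of +18).
Reversing it on cwy: c−18=k, w−18=e, y−18=g.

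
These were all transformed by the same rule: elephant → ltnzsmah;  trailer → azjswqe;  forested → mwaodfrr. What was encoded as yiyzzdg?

Each letter shifts forward by (position + 7), i.e. 7, 8, 9, … — the shift grows by one for each successive letter.
Reversing it on yiyzzdg: y−7=r, i−8=a, y−9=p, z−10=p, z−11=o, d−12=r, g−13=t.

rapport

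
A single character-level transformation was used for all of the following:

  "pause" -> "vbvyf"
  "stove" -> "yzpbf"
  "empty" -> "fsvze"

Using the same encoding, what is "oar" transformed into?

pbx

The shift depends on letter class: consonant p→v is +6, but vowel a→b is +1. Vowels shift forward by 1 and consonants shift forward by 6.
Applying it to oar: o(vowel)+1=p, a(vowel)+1=b, r(cons)+6=x.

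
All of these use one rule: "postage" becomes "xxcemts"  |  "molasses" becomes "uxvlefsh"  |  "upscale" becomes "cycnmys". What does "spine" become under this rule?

aysyq

In postage: p→x is +8, o→x is +9, s→c is +10, t→e is +11 — the shift increases by 1 each position. The shift increases by 1 at each position, starting from +8: 8, 9, 10, ….
For spine: s+8=a, p+9=y, i+10=s, n+11=y, e+12=q.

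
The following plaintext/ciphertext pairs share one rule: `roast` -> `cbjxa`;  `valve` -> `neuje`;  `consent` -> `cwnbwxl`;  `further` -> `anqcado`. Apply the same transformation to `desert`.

canbnm

The output letters match the input read backwards, each shifted +9: roast reversed is tsaor. Two steps: reverse the string, then apply a Caesar shift of +9.
On desert: reverse → tresed; then shift: t+9=c, r+9=a, e+9=n, s+9=b, e+9=n, d+9=m.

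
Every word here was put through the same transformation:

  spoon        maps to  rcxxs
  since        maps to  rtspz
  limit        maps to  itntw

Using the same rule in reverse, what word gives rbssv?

sunny

s(18)→r(17) and p(15)→c(2) fit y≡5x+5 (mod 26); the inverse of 5 mod 26 is 21. Each letter's alphabet position (a=0..z=25) is mapped through 5·x+5 mod 26 — an affine cipher.
Decoding rbssv: r(17)→21·(17−5)≡18=s; b(1)→21·(1−5)≡20=u; s(18)→21·(18−5)≡13=n; s(18)→21·(18−5)≡13=n; v(21)→21·(21−5)≡24=y (all mod 26).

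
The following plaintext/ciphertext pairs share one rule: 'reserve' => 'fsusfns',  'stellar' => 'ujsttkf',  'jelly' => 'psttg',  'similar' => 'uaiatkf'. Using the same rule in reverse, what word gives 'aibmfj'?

This is an affine cipher: with a=0,…,z=25, each position x becomes (15x+10) mod 26.
Undoing it on aibmfj: a(0)→7·(0−10)≡8=i; i(8)→7·(8−10)≡12=m; b(1)→7·(1−10)≡15=p; m(12)→7·(12−10)≡14=o; f(5)→7·(5−10)≡17=r; j(9)→7·(9−10)≡19=t (all mod 26).

import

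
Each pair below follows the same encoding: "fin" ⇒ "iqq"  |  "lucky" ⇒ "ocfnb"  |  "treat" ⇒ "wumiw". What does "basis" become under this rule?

eivqv

The shift depends on letter class: consonant f→i is +3, but vowel i→q is +8. Two shifts are in play — +8 for a/e/i/o/u, +3 for every other letter.
Applying it to basis: b(cons)+3=e, a(vowel)+8=i, s(cons)+3=v, i(vowel)+8=q, s(cons)+3=v.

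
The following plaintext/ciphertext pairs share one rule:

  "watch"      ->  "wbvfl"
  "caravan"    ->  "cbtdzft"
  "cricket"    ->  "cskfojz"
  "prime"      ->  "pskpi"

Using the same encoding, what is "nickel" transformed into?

njeniq

Letter i (0-indexed) is shifted by i+0, so successive shifts are 0, 1, 2, ….
On nickel: n+0=n, i+1=j, c+2=e, k+3=n, e+4=i, l+5=q.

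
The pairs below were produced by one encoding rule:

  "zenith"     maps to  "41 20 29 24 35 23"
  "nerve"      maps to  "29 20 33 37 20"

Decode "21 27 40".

Letters become their 1-based position plus 15 (so a→16, b→17, …).
Undoing it on 21 27 40: 21→(21−15)÷1=6=f, 27→(27−15)÷1=12=l, 40→(40−15)÷1=25=y.

fly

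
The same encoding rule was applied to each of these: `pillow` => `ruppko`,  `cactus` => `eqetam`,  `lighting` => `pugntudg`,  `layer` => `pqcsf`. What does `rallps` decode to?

puddle

This is an affine cipher: with a=0,…,z=25, each position x becomes (7x+16) mod 26.
Decoding rallps: r(17)→15·(17−16)≡15=p; a(0)→15·(0−16)≡20=u; l(11)→15·(11−16)≡3=d; l(11)→15·(11−16)≡3=d; p(15)→15·(15−16)≡11=l; s(18)→15·(18−16)≡4=e (all mod 26).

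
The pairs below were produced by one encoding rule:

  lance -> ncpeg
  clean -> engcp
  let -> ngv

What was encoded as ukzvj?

Compare letters: l→n is +2, a→c is +2, n→p is +2 — a constant shift. Each letter is shifted forward by 2 in the alphabet (a Caesar shift of +2).
Reversing it on ukzvj: u−2=s, k−2=i, z−2=x, v−2=t, j−2=h.

sixth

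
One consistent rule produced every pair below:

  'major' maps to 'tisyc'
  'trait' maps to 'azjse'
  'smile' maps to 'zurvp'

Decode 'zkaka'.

In major: m→t is +7, a→i is +8, j→s is +9, o→y is +10 — the shift increases by 1 each position. Letter i (0-indexed) is shifted by i+7, so successive shifts are 7, 8, 9, ….
Decoding zkaka: z−7=s, k−8=c, a−9=r, k−10=a, a−11=p.

scrap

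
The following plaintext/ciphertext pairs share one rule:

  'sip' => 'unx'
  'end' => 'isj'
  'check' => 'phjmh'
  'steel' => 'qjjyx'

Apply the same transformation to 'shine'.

The output letters match the input read backwards, each shifted +5: sip reversed is pis. The word is reversed, then every letter is shifted forward by 5.
Applying it to shine: reverse → enihs; then shift: e+5=j, n+5=s, i+5=n, h+5=m, s+5=x.

jsnmx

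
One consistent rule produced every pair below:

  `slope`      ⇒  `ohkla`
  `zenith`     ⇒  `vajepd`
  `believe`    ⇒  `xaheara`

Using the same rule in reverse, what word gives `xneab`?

brief

Compare letters: s→o is +22, l→h is +22, o→k is +22 — a constant shift. Every letter moves 22 places later in the alphabet, wrapping around z→a.
Reversing it on xneab: x−22=b, n−22=r, e−22=i, a−22=e, b−22=f.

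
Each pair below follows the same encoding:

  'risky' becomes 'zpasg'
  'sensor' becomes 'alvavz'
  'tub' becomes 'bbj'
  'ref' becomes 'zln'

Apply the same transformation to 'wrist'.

ezpab

The shift depends on letter class: consonant r→z is +8, but vowel i→p is +7. Two shifts are in play — +7 for a/e/i/o/u, +8 for every other letter.
Applying it to wrist: w(cons)+8=e, r(cons)+8=z, i(vowel)+7=p, s(cons)+8=a, t(cons)+8=b.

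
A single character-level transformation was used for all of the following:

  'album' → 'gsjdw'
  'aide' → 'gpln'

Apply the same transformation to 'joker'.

pvsnb

Each letter shifts forward by (position + 6), i.e. 6, 7, 8, … — the shift grows by one for each successive letter.
For joker: j+6=p, o+7=v, k+8=s, e+9=n, r+10=b.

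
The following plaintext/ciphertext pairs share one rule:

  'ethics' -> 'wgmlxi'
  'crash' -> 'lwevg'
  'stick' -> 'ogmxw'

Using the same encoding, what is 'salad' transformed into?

hepew

The output letters match the input read backwards, each shifted +4: ethics reversed is scihte. The word is reversed, then every letter is shifted forward by 4.
Applying it to salad: reverse → dalas; then shift: d+4=h, a+4=e, l+4=p, a+4=e, s+4=w.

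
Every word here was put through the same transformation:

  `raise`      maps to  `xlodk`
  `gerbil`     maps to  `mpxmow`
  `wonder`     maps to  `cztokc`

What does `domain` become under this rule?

Shifts by position in raise: pos 0: r→x (+6), pos 1: a→l (+11), pos 2: i→o (+6), pos 3: s→d (+11) — repeating every 2. It's a Vigenère-style cipher with numeric key [6,11]: position i shifts by key[i mod 2].
Applying it to domain: d+6=j, o+11=z, m+6=s, a+11=l, i+6=o, n+11=y.

jzsloy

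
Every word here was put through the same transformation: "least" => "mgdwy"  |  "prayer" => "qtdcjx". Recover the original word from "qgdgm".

peach

In least: l→m is +1, e→g is +2, a→d is +3, s→w is +4 — the shift increases by 1 each position. Letter i (0-indexed) is shifted by i+1, so successive shifts are 1, 2, 3, ….
Reversing it on qgdgm: q−1=p, g−2=e, d−3=a, g−4=c, m−5=h.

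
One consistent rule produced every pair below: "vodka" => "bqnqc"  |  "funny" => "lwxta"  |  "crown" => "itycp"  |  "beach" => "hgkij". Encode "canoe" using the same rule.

icxug

A repeating key of period 3 is used — shifts +6, +2, +10 over and over.
Applying it to canoe: c+6=i, a+2=c, n+10=x, o+6=u, e+2=g.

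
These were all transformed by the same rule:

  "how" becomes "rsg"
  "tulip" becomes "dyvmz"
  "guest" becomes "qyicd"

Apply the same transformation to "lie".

The shift depends on letter class: consonant h→r is +10, but vowel o→s is +4. The rule splits by letter class: vowels +4, consonants +10.
On lie: l(cons)+10=v, i(vowel)+4=m, e(vowel)+4=i.

vmi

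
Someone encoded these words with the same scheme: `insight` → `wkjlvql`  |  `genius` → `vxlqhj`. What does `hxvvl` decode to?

The output letters match the input read backwards, each shifted +3: insight reversed is thgisni. Read the word backwards and shift each letter +3.
Reversing it on hxvvl: shift back: h−3=e, x−3=u, v−3=s, v−3=s, l−3=i → eussi; then reverse → issue.

issue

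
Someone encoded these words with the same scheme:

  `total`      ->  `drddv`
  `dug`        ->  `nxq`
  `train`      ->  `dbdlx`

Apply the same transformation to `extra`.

The shift depends on letter class: consonant t→d is +10, but vowel o→r is +3. The rule splits by letter class: vowels +3, consonants +10.
Applying it to extra: e(vowel)+3=h, x(cons)+10=h, t(cons)+10=d, r(cons)+10=b, a(vowel)+3=d.

hhdbd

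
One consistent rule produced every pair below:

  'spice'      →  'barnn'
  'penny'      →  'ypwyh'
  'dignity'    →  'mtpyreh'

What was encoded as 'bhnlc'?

sweat

Shifts by position in spice: pos 0: s→b (+9), pos 1: p→a (+11), pos 2: i→r (+9), pos 3: c→n (+11) — repeating every 2. A repeating key of period 2 is used — shifts +9, +11 over and over.
Undoing it on bhnlc: b−9=s, h−11=w, n−9=e, l−11=a, c−9=t.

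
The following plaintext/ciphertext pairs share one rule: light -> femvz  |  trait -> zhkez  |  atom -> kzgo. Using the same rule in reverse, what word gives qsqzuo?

This is an affine cipher: with a=0,…,z=25, each position x becomes (9x+10) mod 26.
Decoding qsqzuo: q(16)→3·(16−10)≡18=s; s(18)→3·(18−10)≡24=y; q(16)→3·(16−10)≡18=s; z(25)→3·(25−10)≡19=t; u(20)→3·(20−10)≡4=e; o(14)→3·(14−10)≡12=m (all mod 26).

system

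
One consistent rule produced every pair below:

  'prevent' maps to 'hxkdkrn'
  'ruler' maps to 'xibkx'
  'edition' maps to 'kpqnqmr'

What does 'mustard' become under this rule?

Treating letters as 0–25, the rule is x ↦ 21x + 4 (mod 26).
Applying it to mustard: m(12)→21·12+4≡22=w; u(20)→21·20+4≡8=i; s(18)→21·18+4≡18=s; t(19)→21·19+4≡13=n; a(0)→21·0+4≡4=e; r(17)→21·17+4≡23=x; d(3)→21·3+4≡15=p (all mod 26).

wisnexp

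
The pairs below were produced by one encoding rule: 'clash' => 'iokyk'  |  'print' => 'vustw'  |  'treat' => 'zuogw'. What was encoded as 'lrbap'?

forum

Shifts by position in clash: pos 0: c→i (+6), pos 1: l→o (+3), pos 2: a→k (+10), pos 3: s→y (+6), pos 4: h→k (+3) — repeating every 3. A repeating key of period 3 is used — shifts +6, +3, +10 over and over.
Decoding lrbap: l−6=f, r−3=o, b−10=r, a−6=u, p−3=m.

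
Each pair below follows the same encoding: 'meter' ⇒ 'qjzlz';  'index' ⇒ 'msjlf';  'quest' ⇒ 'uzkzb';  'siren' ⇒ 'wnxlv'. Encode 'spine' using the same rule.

In meter: m→q is +4, e→j is +5, t→z is +6, e→l is +7 — the shift increases by 1 each position. Each letter shifts forward by (position + 4), i.e. 4, 5, 6, … — the shift grows by one for each successive letter.
On spine: s+4=w, p+5=u, i+6=o, n+7=u, e+8=m.

wuoum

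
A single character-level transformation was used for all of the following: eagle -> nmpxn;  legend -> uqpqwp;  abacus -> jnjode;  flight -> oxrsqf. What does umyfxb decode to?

Shifts by position in eagle: pos 0: e→n (+9), pos 1: a→m (+12), pos 2: g→p (+9), pos 3: l→x (+12) — repeating every 2. The shifts repeat in a cycle of length 2: positions 0,1,… shift by +9, +12, then the pattern repeats.
Decoding umyfxb: u−9=l, m−12=a, y−9=p, f−12=t, x−9=o, b−12=p.

laptop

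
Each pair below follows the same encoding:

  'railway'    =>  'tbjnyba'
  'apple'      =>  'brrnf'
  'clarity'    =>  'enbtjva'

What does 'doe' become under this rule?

Vowels shift forward by 1 and consonants shift forward by 2.
Applying it to doe: d(cons)+2=f, o(vowel)+1=p, e(vowel)+1=f.

fpf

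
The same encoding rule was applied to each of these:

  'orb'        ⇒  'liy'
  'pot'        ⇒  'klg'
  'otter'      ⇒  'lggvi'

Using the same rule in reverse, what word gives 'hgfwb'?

study

Each pair mirrors across the alphabet (o↔l, r↔i, b↔y): positions sum to 25. Each letter is replaced by its mirror in the alphabet: a↔z, b↔y, c↔x, and so on (the Atbash cipher).
Undoing it on hgfwb: h↔s, g↔t, f↔u, w↔d, b↔y.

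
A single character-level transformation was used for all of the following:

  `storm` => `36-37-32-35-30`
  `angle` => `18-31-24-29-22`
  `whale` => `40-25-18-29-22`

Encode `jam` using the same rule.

27-18-30

s is letter #19 and maps to 36: an offset of 17. Letters become their 1-based position plus 17 (so a→18, b→19, …).
On jam: j=10→27, a=1→18, m=13→30.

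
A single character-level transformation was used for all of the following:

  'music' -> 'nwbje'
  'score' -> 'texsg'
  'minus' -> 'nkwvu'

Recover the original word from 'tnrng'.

slime

Shifts by position in music: pos 0: m→n (+1), pos 1: u→w (+2), pos 2: s→b (+9), pos 3: i→j (+1), pos 4: c→e (+2) — repeating every 3. It's a Vigenère-style cipher with numeric key [1,2,9]: position i shifts by key[i mod 3].
Undoing it on tnrng: t−1=s, n−2=l, r−9=i, n−1=m, g−2=e.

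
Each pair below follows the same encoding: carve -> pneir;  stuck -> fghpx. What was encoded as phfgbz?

Compare letters: c→p is +13, a→n is +13, r→e is +13 — a constant shift. Each letter is shifted forward by 13 in the alphabet (a Caesar shift of +13).
Undoing it on phfgbz: p−13=c, h−13=u, f−13=s, g−13=t, b−13=o, z−13=m.

custom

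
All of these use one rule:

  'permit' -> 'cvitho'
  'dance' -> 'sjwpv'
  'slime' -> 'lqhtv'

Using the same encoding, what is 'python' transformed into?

p(15)→c(2) and e(4)→v(21) fit y≡3x+9 (mod 26); the inverse of 3 mod 26 is 9. Each letter's alphabet position (a=0..z=25) is mapped through 3·x+9 mod 26 — an affine cipher.
For python: p(15)→3·15+9≡2=c; y(24)→3·24+9≡3=d; t(19)→3·19+9≡14=o; h(7)→3·7+9≡4=e; o(14)→3·14+9≡25=z; n(13)→3·13+9≡22=w (all mod 26).

cdoezw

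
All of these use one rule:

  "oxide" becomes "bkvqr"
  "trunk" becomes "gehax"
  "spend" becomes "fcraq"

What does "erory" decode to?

Compare letters: o→b is +13, x→k is +13, i→v is +13 — a constant shift. It's a constant shift of +13 (ROT13).
Decoding erory: e−13=r, r−13=e, o−13=b, r−13=e, y−13=l.

rebel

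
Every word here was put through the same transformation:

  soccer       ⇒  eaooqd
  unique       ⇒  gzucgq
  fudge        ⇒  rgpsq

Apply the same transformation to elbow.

Compare letters: s→e is +12, o→a is +12, c→o is +12 — a constant shift. It's a constant shift of +12 (ROT12).
For elbow: e+12=q, l+12=x, b+12=n, o+12=a, w+12=i.

qxnai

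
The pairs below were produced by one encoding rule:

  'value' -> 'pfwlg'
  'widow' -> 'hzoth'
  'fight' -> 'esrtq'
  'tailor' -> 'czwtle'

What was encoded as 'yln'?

can

Read the word backwards and shift each letter +11.
Undoing it on yln: shift back: y−11=n, l−11=a, n−11=c → nac; then reverse → can.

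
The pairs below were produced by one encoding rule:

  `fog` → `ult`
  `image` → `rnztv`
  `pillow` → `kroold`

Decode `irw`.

rid

Each pair mirrors across the alphabet (f↔u, o↔l, g↔t): positions sum to 25. Each letter is replaced by its mirror in the alphabet: a↔z, b↔y, c↔x, and so on (the Atbash cipher).
Reversing it on irw: i↔r, r↔i, w↔d.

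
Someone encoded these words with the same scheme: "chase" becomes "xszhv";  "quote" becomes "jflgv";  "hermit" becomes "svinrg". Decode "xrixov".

Each pair mirrors across the alphabet (c↔x, h↔s, a↔z): positions sum to 25. Letters are reflected about the middle of the alphabet (position → 25−position): Atbash.
Decoding xrixov: x↔c, r↔i, i↔r, x↔c, o↔l, v↔e.

circle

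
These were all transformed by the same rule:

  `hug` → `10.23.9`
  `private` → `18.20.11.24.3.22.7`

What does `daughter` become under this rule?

The number is (letter's place in the alphabet, a=1) + 2.
For daughter: d=4→6, a=1→3, u=21→23, g=7→9, h=8→10, t=20→22, e=5→7, r=18→20.

6.3.23.9.10.22.7.20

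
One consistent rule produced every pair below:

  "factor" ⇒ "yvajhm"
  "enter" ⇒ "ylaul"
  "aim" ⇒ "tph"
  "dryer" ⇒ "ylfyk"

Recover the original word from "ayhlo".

The output letters match the input read backwards, each shifted +7: factor reversed is rotcaf. The word is reversed, then every letter is shifted forward by 7.
Undoing it on ayhlo: shift back: a−7=t, y−7=r, h−7=a, l−7=e, o−7=h → traeh; then reverse → heart.

heart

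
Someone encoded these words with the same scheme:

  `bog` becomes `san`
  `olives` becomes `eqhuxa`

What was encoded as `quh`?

vie

The word is reversed, then every letter is shifted forward by 12.
Undoing it on quh: shift back: q−12=e, u−12=i, h−12=v → eiv; then reverse → vie.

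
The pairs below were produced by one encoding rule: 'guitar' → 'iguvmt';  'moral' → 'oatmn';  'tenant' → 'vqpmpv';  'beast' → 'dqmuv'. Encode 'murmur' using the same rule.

The rule splits by letter class: vowels +12, consonants +2.
On murmur: m(cons)+2=o, u(vowel)+12=g, r(cons)+2=t, m(cons)+2=o, u(vowel)+12=g, r(cons)+2=t.

ogtogt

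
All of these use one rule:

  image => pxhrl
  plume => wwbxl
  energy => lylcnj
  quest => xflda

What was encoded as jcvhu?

crown

Shifts by position in image: pos 0: i→p (+7), pos 1: m→x (+11), pos 2: a→h (+7), pos 3: g→r (+11) — repeating every 2. A repeating key of period 2 is used — shifts +7, +11 over and over.
Decoding jcvhu: j−7=c, c−11=r, v−7=o, h−11=w, u−7=n.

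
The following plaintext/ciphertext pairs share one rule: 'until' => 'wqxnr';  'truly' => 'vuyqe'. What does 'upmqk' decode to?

smile

In until: u→w is +2, n→q is +3, t→x is +4, i→n is +5 — the shift increases by 1 each position. The shift increases by 1 at each position, starting from +2: 2, 3, 4, ….
Undoing it on upmqk: u−2=s, p−3=m, m−4=i, q−5=l, k−6=e.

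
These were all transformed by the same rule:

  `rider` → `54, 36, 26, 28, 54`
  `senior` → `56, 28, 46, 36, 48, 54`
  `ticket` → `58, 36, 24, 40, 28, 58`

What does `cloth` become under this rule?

24, 42, 48, 58, 34

With a=1..z=26, the number is 2·pos + 18.
For cloth: c=3→24, l=12→42, o=15→48, t=20→58, h=8→34.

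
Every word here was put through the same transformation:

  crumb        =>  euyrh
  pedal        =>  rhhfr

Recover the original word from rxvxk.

purse

In crumb: c→e is +2, r→u is +3, u→y is +4, m→r is +5 — the shift increases by 1 each position. The shift increases by 1 at each position, starting from +2: 2, 3, 4, ….
Undoing it on rxvxk: r−2=p, x−3=u, v−4=r, x−5=s, k−6=e.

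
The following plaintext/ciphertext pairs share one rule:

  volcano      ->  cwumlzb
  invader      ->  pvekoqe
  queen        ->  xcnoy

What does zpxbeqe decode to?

shorter

In volcano: v→c is +7, o→w is +8, l→u is +9, c→m is +10 — the shift increases by 1 each position. Letter i (0-indexed) is shifted by i+7, so successive shifts are 7, 8, 9, ….
Reversing it on zpxbeqe: z−7=s, p−8=h, x−9=o, b−10=r, e−11=t, q−12=e, e−13=r.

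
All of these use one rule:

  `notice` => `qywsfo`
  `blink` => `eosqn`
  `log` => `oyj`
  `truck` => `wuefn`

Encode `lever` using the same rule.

ooyou

The shift depends on letter class: consonant n→q is +3, but vowel o→y is +10. Two shifts are in play — +10 for a/e/i/o/u, +3 for every other letter.
For lever: l(cons)+3=o, e(vowel)+10=o, v(cons)+3=y, e(vowel)+10=o, r(cons)+3=u.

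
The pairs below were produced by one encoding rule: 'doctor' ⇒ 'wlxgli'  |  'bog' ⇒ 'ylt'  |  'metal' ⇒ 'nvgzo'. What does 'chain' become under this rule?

xszrm

Each pair mirrors across the alphabet (d↔w, o↔l, c↔x): positions sum to 25. Letters are reflected about the middle of the alphabet (position → 25−position): Atbash.
Applying it to chain: c↔x, h↔s, a↔z, i↔r, n↔m.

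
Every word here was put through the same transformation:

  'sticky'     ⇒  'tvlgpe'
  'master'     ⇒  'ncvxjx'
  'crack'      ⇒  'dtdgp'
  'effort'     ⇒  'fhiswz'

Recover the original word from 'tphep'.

In sticky: s→t is +1, t→v is +2, i→l is +3, c→g is +4 — the shift increases by 1 each position. Each letter shifts forward by (position + 1), i.e. 1, 2, 3, … — the shift grows by one for each successive letter.
Undoing it on tphep: t−1=s, p−2=n, h−3=e, e−4=a, p−5=k.

sneak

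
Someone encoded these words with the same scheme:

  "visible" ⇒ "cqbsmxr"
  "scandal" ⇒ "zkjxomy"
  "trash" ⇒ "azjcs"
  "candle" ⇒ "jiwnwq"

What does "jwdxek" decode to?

In visible: v→c is +7, i→q is +8, s→b is +9, i→s is +10 — the shift increases by 1 each position. The shift increases by 1 at each position, starting from +7: 7, 8, 9, ….
Reversing it on jwdxek: j−7=c, w−8=o, d−9=u, x−10=n, e−11=t, k−12=y.

county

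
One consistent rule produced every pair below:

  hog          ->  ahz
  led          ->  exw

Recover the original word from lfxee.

Compare letters: h→a is +19, o→h is +19, g→z is +19 — a constant shift. Every letter moves 19 places later in the alphabet, wrapping around z→a.
Undoing it on lfxee: l−19=s, f−19=m, x−19=e, e−19=l, e−19=l.

smell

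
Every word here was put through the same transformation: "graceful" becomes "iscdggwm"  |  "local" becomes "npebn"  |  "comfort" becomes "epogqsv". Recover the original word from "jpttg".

Shifts by position in graceful: pos 0: g→i (+2), pos 1: r→s (+1), pos 2: a→c (+2), pos 3: c→d (+1) — repeating every 2. The shifts repeat in a cycle of length 2: positions 0,1,… shift by +2, +1, then the pattern repeats.
Decoding jpttg: j−2=h, p−1=o, t−2=r, t−1=s, g−2=e.

horse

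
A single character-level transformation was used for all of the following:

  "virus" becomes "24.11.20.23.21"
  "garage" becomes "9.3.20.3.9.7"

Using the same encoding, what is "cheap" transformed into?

5.10.7.3.18

v is letter #22 and maps to 24: an offset of 2. The number is (letter's place in the alphabet, a=1) + 2.
On cheap: c=3→5, h=8→10, e=5→7, a=1→3, p=16→18.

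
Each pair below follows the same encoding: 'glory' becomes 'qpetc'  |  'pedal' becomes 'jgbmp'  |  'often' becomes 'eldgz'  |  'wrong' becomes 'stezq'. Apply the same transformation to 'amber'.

murgt

g(6)→q(16) and l(11)→p(15) fit y≡5x+12 (mod 26); the inverse of 5 mod 26 is 21. This is an affine cipher: with a=0,…,z=25, each position x becomes (5x+12) mod 26.
For amber: a(0)→5·0+12≡12=m; m(12)→5·12+12≡20=u; b(1)→5·1+12≡17=r; e(4)→5·4+12≡6=g; r(17)→5·17+12≡19=t (all mod 26).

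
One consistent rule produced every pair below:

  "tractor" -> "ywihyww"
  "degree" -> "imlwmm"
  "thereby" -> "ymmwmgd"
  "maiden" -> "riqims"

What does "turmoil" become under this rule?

The rule splits by letter class: vowels +8, consonants +5.
On turmoil: t(cons)+5=y, u(vowel)+8=c, r(cons)+5=w, m(cons)+5=r, o(vowel)+8=w, i(vowel)+8=q, l(cons)+5=q.

ycwrwqq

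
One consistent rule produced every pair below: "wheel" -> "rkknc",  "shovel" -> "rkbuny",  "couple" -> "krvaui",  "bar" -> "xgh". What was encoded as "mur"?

log

The output letters match the input read backwards, each shifted +6: wheel reversed is leehw. Read the word backwards and shift each letter +6.
Decoding mur: shift back: m−6=g, u−6=o, r−6=l → gol; then reverse → log.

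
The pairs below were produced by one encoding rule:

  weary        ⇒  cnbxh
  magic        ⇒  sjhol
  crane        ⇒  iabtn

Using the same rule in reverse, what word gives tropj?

ninja

Shifts by position in weary: pos 0: w→c (+6), pos 1: e→n (+9), pos 2: a→b (+1), pos 3: r→x (+6), pos 4: y→h (+9) — repeating every 3. The shifts repeat in a cycle of length 3: positions 0,1,… shift by +6, +9, +1, then the pattern repeats.
Decoding tropj: t−6=n, r−9=i, o−1=n, p−6=j, j−9=a.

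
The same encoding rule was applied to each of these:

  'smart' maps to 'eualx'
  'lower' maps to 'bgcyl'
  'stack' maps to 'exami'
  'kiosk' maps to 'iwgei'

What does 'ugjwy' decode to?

s(18)→e(4) and m(12)→u(20) fit y≡19x+0 (mod 26); the inverse of 19 mod 26 is 11. Each letter's alphabet position (a=0..z=25) is mapped through 19·x+0 mod 26 — an affine cipher.
Decoding ugjwy: u(20)→11·(20−0)≡12=m; g(6)→11·(6−0)≡14=o; j(9)→11·(9−0)≡21=v; w(22)→11·(22−0)≡8=i; y(24)→11·(24−0)≡4=e (all mod 26).

movie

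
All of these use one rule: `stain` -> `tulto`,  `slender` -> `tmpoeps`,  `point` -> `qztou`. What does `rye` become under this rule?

Vowels shift forward by 11 and consonants shift forward by 1.
On rye: r(cons)+1=s, y(cons)+1=z, e(vowel)+11=p.

szp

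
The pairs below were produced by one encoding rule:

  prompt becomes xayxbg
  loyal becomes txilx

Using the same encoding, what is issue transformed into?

Each letter shifts forward by (position + 8), i.e. 8, 9, 10, … — the shift grows by one for each successive letter.
Applying it to issue: i+8=q, s+9=b, s+10=c, u+11=f, e+12=q.

qbcfq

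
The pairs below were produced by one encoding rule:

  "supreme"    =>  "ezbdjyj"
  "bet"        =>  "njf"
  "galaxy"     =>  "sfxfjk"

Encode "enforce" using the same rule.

jzrtdoj

The shift depends on letter class: consonant s→e is +12, but vowel u→z is +5. Two shifts are in play — +5 for a/e/i/o/u, +12 for every other letter.
On enforce: e(vowel)+5=j, n(cons)+12=z, f(cons)+12=r, o(vowel)+5=t, r(cons)+12=d, c(cons)+12=o, e(vowel)+5=j.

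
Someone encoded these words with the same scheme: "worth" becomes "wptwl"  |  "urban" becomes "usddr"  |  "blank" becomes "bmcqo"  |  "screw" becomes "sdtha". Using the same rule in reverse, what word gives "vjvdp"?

In worth: w→w is +0, o→p is +1, r→t is +2, t→w is +3 — the shift increases by 1 each position. The shift increases by 1 at each position, starting from +0: 0, 1, 2, ….
Decoding vjvdp: v−0=v, j−1=i, v−2=t, d−3=a, p−4=l.

vital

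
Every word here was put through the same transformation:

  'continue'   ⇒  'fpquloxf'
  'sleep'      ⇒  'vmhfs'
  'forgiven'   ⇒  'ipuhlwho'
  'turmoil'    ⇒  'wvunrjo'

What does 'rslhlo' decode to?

The shifts repeat in a cycle of length 2: positions 0,1,… shift by +3, +1, then the pattern repeats.
Decoding rslhlo: r−3=o, s−1=r, l−3=i, h−1=g, l−3=i, o−1=n.

origin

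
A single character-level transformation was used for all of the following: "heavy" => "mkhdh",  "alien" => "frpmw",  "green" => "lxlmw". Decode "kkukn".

fence

In heavy: h→m is +5, e→k is +6, a→h is +7, v→d is +8 — the shift increases by 1 each position. Each letter shifts forward by (position + 5), i.e. 5, 6, 7, … — the shift grows by one for each successive letter.
Decoding kkukn: k−5=f, k−6=e, u−7=n, k−8=c, n−9=e.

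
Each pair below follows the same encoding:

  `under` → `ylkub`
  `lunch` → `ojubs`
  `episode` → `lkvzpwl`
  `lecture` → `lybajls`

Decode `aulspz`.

The output letters match the input read backwards, each shifted +7: under reversed is rednu. Read the word backwards and shift each letter +7.
Undoing it on aulspz: shift back: a−7=t, u−7=n, l−7=e, s−7=l, p−7=i, z−7=s → tnelis; then reverse → silent.

silent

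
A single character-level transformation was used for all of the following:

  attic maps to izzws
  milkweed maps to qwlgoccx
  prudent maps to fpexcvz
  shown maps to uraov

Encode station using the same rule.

Treating letters as 0–25, the rule is x ↦ 5x + 8 (mod 26).
Applying it to station: s(18)→5·18+8≡20=u; t(19)→5·19+8≡25=z; a(0)→5·0+8≡8=i; t(19)→5·19+8≡25=z; i(8)→5·8+8≡22=w; o(14)→5·14+8≡0=a; n(13)→5·13+8≡21=v (all mod 26).

uzizwav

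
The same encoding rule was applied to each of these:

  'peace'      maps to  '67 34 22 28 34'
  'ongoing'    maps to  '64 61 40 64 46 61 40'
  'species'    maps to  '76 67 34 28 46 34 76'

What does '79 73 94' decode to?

try

p(#16)→67 and e(#5)→34: differences scale by 3, so n = 3·pos + 19. The formula is n = 3×(alphabet index, a=1) + 19.
Decoding 79 73 94: 79→(79−19)÷3=20=t, 73→(73−19)÷3=18=r, 94→(94−19)÷3=25=y.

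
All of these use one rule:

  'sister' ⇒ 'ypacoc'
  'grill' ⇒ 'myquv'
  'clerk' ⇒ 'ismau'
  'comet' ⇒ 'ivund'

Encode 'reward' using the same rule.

xlejbo

In sister: s→y is +6, i→p is +7, s→a is +8, t→c is +9 — the shift increases by 1 each position. Letter i (0-indexed) is shifted by i+6, so successive shifts are 6, 7, 8, ….
On reward: r+6=x, e+7=l, w+8=e, a+9=j, r+10=b, d+11=o.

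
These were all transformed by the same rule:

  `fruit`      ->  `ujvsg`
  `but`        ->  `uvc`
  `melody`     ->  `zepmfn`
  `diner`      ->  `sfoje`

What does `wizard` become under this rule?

esbajx

The output letters match the input read backwards, each shifted +1: fruit reversed is tiurf. Read the word backwards and shift each letter +1.
On wizard: reverse → draziw; then shift: d+1=e, r+1=s, a+1=b, z+1=a, i+1=j, w+1=x.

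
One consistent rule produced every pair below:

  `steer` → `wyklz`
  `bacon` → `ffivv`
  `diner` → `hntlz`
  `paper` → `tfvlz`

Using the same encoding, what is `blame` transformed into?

In steer: s→w is +4, t→y is +5, e→k is +6, e→l is +7 — the shift increases by 1 each position. The shift increases by 1 at each position, starting from +4: 4, 5, 6, ….
For blame: b+4=f, l+5=q, a+6=g, m+7=t, e+8=m.

fqgtm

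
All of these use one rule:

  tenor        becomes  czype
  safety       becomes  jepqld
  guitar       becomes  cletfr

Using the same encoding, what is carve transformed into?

pgcln

The output letters match the input read backwards, each shifted +11: tenor reversed is ronet. The word is reversed, then every letter is shifted forward by 11.
On carve: reverse → evrac; then shift: e+11=p, v+11=g, r+11=c, a+11=l, c+11=n.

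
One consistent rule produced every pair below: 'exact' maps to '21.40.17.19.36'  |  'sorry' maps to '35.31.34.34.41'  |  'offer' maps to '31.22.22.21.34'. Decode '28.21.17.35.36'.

e is letter #5 and maps to 21: an offset of 16. Letters become their 1-based position plus 16 (so a→17, b→18, …).
Undoing it on 28.21.17.35.36: 28→(28−16)÷1=12=l, 21→(21−16)÷1=5=e, 17→(17−16)÷1=1=a, 35→(35−16)÷1=19=s, 36→(36−16)÷1=20=t.

least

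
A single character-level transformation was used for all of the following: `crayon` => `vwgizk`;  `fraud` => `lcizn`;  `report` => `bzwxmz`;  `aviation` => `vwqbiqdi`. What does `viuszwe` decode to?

The output letters match the input read backwards, each shifted +8: crayon reversed is noyarc. The word is reversed, then every letter is shifted forward by 8.
Reversing it on viuszwe: shift back: v−8=n, i−8=a, u−8=m, s−8=k, z−8=r, w−8=o, e−8=w → namkrow; then reverse → workman.

workman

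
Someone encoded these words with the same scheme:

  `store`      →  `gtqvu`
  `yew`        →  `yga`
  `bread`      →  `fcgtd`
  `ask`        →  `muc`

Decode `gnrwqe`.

The word is reversed, then every letter is shifted forward by 2.
Decoding gnrwqe: shift back: g−2=e, n−2=l, r−2=p, w−2=u, q−2=o, e−2=c → elpuoc; then reverse → couple.

couple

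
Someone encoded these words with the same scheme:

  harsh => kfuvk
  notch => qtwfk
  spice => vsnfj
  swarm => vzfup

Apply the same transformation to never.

The shift depends on letter class: consonant h→k is +3, but vowel a→f is +5. Two shifts are in play — +5 for a/e/i/o/u, +3 for every other letter.
For never: n(cons)+3=q, e(vowel)+5=j, v(cons)+3=y, e(vowel)+5=j, r(cons)+3=u.

qjyju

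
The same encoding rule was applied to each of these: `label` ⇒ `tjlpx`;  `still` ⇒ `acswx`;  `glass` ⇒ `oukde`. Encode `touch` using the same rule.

In label: l→t is +8, a→j is +9, b→l is +10, e→p is +11 — the shift increases by 1 each position. The shift increases by 1 at each position, starting from +8: 8, 9, 10, ….
Applying it to touch: t+8=b, o+9=x, u+10=e, c+11=n, h+12=t.

bxent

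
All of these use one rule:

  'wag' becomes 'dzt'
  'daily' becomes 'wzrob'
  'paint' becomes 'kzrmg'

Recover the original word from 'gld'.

Letters are reflected about the middle of the alphabet (position → 25−position): Atbash.
Decoding gld: g↔t, l↔o, d↔w.

tow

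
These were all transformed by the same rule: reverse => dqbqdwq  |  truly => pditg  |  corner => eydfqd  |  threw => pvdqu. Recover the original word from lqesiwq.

because

Treating letters as 0–25, the rule is x ↦ 19x + 18 (mod 26).
Undoing it on lqesiwq: l(11)→11·(11−18)≡1=b; q(16)→11·(16−18)≡4=e; e(4)→11·(4−18)≡2=c; s(18)→11·(18−18)≡0=a; i(8)→11·(8−18)≡20=u; w(22)→11·(22−18)≡18=s; q(16)→11·(16−18)≡4=e (all mod 26).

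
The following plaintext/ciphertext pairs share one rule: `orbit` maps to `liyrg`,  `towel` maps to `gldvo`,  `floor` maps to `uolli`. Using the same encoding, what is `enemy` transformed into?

vmvnb

Each pair mirrors across the alphabet (o↔l, r↔i, b↔y): positions sum to 25. This is the alphabet-reversal cipher (Atbash): a becomes z, b becomes y, etc.
Applying it to enemy: e↔v, n↔m, e↔v, m↔n, y↔b.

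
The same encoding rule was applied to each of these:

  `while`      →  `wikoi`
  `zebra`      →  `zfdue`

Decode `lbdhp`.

Letter i (0-indexed) is shifted by i+0, so successive shifts are 0, 1, 2, ….
Undoing it on lbdhp: l−0=l, b−1=a, d−2=b, h−3=e, p−4=l.

label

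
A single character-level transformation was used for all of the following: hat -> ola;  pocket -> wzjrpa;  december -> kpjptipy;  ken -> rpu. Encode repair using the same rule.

The shift depends on letter class: consonant h→o is +7, but vowel a→l is +11. Two shifts are in play — +11 for a/e/i/o/u, +7 for every other letter.
Applying it to repair: r(cons)+7=y, e(vowel)+11=p, p(cons)+7=w, a(vowel)+11=l, i(vowel)+11=t, r(cons)+7=y.

ypwlty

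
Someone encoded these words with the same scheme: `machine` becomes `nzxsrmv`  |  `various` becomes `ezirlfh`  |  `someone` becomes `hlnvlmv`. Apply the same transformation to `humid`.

sfnrw

Each pair mirrors across the alphabet (m↔n, a↔z, c↔x): positions sum to 25. Letters are reflected about the middle of the alphabet (position → 25−position): Atbash.
On humid: h↔s, u↔f, m↔n, i↔r, d↔w.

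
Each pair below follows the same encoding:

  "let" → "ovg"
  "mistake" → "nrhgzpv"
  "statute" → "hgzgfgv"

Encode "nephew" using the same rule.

mvksvd

Each pair mirrors across the alphabet (l↔o, e↔v, t↔g): positions sum to 25. This is the alphabet-reversal cipher (Atbash): a becomes z, b becomes y, etc.
For nephew: n↔m, e↔v, p↔k, h↔s, e↔v, w↔d.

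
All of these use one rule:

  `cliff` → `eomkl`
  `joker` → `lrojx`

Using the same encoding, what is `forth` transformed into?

Each letter shifts forward by (position + 2), i.e. 2, 3, 4, … — the shift grows by one for each successive letter.
On forth: f+2=h, o+3=r, r+4=v, t+5=y, h+6=n.

hrvyn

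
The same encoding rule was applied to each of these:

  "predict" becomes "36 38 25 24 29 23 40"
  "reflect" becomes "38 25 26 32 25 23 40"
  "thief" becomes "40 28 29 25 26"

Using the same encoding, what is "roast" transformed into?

Letters become their 1-based position plus 20 (so a→21, b→22, …).
For roast: r=18→38, o=15→35, a=1→21, s=19→39, t=20→40.

38 35 21 39 40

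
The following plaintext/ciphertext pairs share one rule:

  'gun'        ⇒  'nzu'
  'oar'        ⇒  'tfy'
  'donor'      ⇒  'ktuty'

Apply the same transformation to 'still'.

The shift depends on letter class: consonant g→n is +7, but vowel u→z is +5. The rule splits by letter class: vowels +5, consonants +7.
For still: s(cons)+7=z, t(cons)+7=a, i(vowel)+5=n, l(cons)+7=s, l(cons)+7=s.

zanss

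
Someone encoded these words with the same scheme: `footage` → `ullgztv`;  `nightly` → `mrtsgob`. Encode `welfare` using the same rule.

Each pair mirrors across the alphabet (f↔u, o↔l, o↔l): positions sum to 25. Each letter is replaced by its mirror in the alphabet: a↔z, b↔y, c↔x, and so on (the Atbash cipher).
Applying it to welfare: w↔d, e↔v, l↔o, f↔u, a↔z, r↔i, e↔v.

dvouziv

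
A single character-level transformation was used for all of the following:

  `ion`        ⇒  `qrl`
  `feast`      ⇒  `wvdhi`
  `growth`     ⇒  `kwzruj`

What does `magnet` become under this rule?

whqjdp

The output letters match the input read backwards, each shifted +3: ion reversed is noi. The word is reversed, then every letter is shifted forward by 3.
For magnet: reverse → tengam; then shift: t+3=w, e+3=h, n+3=q, g+3=j, a+3=d, m+3=p.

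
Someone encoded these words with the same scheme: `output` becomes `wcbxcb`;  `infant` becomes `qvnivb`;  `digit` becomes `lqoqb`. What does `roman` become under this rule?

Compare letters: o→w is +8, u→c is +8, t→b is +8 — a constant shift. Each letter is shifted forward by 8 in the alphabet (a Caesar shift of +8).
Applying it to roman: r+8=z, o+8=w, m+8=u, a+8=i, n+8=v.

zwuiv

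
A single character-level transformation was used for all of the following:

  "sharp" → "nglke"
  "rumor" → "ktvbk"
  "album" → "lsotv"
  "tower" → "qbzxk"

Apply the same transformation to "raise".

s(18)→n(13) and h(7)→g(6) fit y≡3x+11 (mod 26); the inverse of 3 mod 26 is 9. Treating letters as 0–25, the rule is x ↦ 3x + 11 (mod 26).
On raise: r(17)→3·17+11≡10=k; a(0)→3·0+11≡11=l; i(8)→3·8+11≡9=j; s(18)→3·18+11≡13=n; e(4)→3·4+11≡23=x (all mod 26).

kljnx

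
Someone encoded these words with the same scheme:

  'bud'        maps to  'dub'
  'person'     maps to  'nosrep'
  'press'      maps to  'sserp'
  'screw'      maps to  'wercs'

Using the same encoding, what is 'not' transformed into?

ton

The output letters match the input read backwards: bud reversed is dub. It's just the letters in reverse order.
On not: reverse → ton.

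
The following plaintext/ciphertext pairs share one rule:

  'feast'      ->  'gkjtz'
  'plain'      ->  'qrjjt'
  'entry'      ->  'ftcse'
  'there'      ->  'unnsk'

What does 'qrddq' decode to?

pluck

The shifts repeat in a cycle of length 3: positions 0,1,… shift by +1, +6, +9, then the pattern repeats.
Decoding qrddq: q−1=p, r−6=l, d−9=u, d−1=c, q−6=k.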